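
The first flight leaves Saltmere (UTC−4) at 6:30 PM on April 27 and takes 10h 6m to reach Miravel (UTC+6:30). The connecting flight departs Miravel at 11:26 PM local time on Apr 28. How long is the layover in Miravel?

Convert departure to UTC: 6:30 PM + 4:00 = 10:30 PM UTC on Apr 27.
Add 10 hours and 6 minutes flight time → 8:36 AM UTC (Apr 28).
Miravel is UTC+6:30, so local arrival = 8:36 AM + 6:30 = 3:06 PM on Apr 28.
Layover = 11:26 PM − 3:06 PM = 8 hours 20 minutes.

8 hours 20 minutes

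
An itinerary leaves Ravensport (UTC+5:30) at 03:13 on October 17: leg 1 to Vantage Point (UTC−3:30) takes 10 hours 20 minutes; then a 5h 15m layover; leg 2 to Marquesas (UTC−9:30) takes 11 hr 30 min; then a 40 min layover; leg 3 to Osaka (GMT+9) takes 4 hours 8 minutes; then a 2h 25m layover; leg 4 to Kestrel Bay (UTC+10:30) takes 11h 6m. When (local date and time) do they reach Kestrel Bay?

05:37 on October 19

Convert departure to UTC: 03:13 − 5:30 = 21:43 UTC on Oct 16.
Add 10 hours 20 minutes leg 1 → 08:03 UTC (Oct 17).
Add 5 hours 15 minutes layover in Vantage Point → 13:18 UTC.
Add 11 hours 30 minutes leg 2 → 00:48 UTC (Oct 18).
Add 40 minutes layover in Marquesas → 01:28 UTC.
Add 4 hours 8 minutes leg 3 → 05:36 UTC.
Add 2 hours and 25 minutes layover in Osaka → 08:01 UTC.
Add 11 hours 6 minutes leg 4 → 19:07 UTC.
Kestrel Bay is UTC+10:30, so local arrival = 19:07 + 10:30 = 05:37 on Oct 19.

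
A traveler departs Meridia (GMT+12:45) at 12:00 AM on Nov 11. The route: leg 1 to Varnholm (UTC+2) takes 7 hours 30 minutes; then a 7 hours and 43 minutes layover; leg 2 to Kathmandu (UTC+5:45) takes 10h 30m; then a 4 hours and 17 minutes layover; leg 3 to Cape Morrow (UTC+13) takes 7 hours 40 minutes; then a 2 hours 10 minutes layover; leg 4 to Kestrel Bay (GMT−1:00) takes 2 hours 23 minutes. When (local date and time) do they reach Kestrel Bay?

4:28 AM on November 12

Convert departure to UTC: 12:00 AM − 12:45 = 11:15 AM UTC on Nov 10.
Add 7 hours 30 minutes leg 1 → 6:45 PM UTC.
Add 7 hours and 43 minutes layover in Varnholm → 2:28 AM UTC (Nov 11).
Add 10 hours 30 minutes leg 2 → 12:58 PM UTC.
Add 4 hours 17 minutes layover in Kathmandu → 5:15 PM UTC.
Add 7 hours and 40 minutes leg 3 → 12:55 AM UTC (Nov 12).
Add 2 hours and 10 minutes layover in Cape Morrow → 3:05 AM UTC.
Add 2 hours 23 minutes leg 4 → 5:28 AM UTC.
Kestrel Bay is UTC−1:00, so local arrival = 5:28 AM − 1:00 = 4:28 AM on Nov 12.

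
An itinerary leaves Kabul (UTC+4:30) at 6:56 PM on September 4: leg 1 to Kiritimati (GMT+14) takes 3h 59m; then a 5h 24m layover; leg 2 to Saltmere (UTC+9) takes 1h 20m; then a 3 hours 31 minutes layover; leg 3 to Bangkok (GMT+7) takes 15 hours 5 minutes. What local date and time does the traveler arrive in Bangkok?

Convert departure to UTC: 6:56 PM − 4:30 = 2:26 PM UTC on Sep 4.
Add 3 hours 59 minutes leg 1 → 6:25 PM UTC.
Add 5 hours 24 minutes layover in Kiritimati → 11:49 PM UTC.
Add 1 hour and 20 minutes leg 2 → 1:09 AM UTC (Sep 5).
Add 3 hours and 31 minutes layover in Saltmere → 4:40 AM UTC.
Add 15 hours and 5 minutes leg 3 → 7:45 PM UTC.
Bangkok is UTC+7:00, so local arrival = 7:45 PM + 7:00 = 2:45 AM on Sep 6.

2:45 AM on Sep 6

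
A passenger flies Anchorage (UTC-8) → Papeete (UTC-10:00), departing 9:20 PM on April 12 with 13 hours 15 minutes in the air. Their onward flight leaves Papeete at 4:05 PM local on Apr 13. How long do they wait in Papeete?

Convert departure to UTC: 9:20 PM + 8:00 = 5:20 AM UTC on Apr 13.
Add 13 hours 15 minutes flight time → 6:35 PM UTC.
Papeete is UTC−10:00, so local arrival = 6:35 PM − 10:00 = 8:35 AM on Apr 13.
Layover = 4:05 PM − 8:35 AM = 7 hours 30 minutes.

7 hours 30 minutes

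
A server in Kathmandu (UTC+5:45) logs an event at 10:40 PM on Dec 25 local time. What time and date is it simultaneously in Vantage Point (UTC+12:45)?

5:40 AM on Dec 26

Vantage Point is 7:00 ahead of Kathmandu.
Shift by the zone difference: 10:40 PM + 7:00 = 5:40 AM on Dec 26 in Vantage Point.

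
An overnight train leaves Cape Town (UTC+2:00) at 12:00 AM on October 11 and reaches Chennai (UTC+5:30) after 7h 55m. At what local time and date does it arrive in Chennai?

11:25 AM on October 11

Chennai is 3:30 ahead of Cape Town.
After 7 hours 55 minutes it is 7:55 AM in Cape Town.
Shift by the zone difference: 7:55 AM + 3:30 = 11:25 AM on Oct 11 in Chennai.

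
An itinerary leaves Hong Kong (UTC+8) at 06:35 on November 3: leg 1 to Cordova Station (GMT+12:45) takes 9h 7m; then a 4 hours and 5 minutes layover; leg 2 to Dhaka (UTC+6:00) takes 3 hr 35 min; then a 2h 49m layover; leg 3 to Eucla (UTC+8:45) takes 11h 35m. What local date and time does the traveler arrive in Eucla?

Convert departure to UTC: 06:35 − 8:00 = 22:35 UTC on Nov 2.
Add 9 hours 7 minutes leg 1 → 07:42 UTC (Nov 3).
Add 4 hours 5 minutes layover in Cordova Station → 11:47 UTC.
Add 3 hours 35 minutes leg 2 → 15:22 UTC.
Add 2 hours 49 minutes layover in Dhaka → 18:11 UTC.
Add 11 hours 35 minutes leg 3 → 05:46 UTC (Nov 4).
Eucla is UTC+8:45, so local arrival = 05:46 + 8:45 = 14:31 on Nov 4.

14:31 on Nov 4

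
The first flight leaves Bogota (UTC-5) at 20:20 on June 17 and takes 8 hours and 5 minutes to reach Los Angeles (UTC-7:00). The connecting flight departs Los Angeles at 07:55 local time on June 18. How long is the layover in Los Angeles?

5 hours 30 minutes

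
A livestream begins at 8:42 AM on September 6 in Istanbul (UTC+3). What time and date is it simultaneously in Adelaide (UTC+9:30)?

In UTC: 8:42 AM − 3:00 = 5:42 AM on Sep 6.
Adelaide is UTC+9:30: 5:42 AM + 9:30 = 3:12 PM on Sep 6.

3:12 PM on Sep 6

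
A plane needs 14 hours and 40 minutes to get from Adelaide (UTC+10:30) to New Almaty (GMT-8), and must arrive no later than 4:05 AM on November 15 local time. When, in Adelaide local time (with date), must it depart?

Target arrival in UTC: 4:05 AM + 8:00 = 12:05 PM on Nov 15.
Subtract 14 hours and 40 minutes → departure 9:25 PM UTC on Nov 14.
Adelaide is UTC+10:30: 9:25 PM + 10:30 = 7:55 AM on Nov 15.

7:55 AM on November 15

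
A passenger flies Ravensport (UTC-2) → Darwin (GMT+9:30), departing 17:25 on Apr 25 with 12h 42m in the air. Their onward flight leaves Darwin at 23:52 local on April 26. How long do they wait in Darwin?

Convert departure to UTC: 17:25 + 2:00 = 19:25 UTC on Apr 25.
Add 12 hours and 42 minutes flight time → 08:07 UTC (Apr 26).
Darwin is UTC+9:30, so local arrival = 08:07 + 9:30 = 17:37 on Apr 26.
Layover = 23:52 − 17:37 = 6 hours 15 minutes.

6 hours 15 minutes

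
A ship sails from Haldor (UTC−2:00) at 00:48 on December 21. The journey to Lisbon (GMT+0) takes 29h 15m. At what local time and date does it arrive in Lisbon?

Convert departure to UTC: 00:48 + 2:00 = 02:48 UTC on Dec 21.
Add 29 hours and 15 minutes travel time → 08:03 UTC (Dec 22).
Lisbon is UTC+0, so local arrival is the same: 08:03 on Dec 22.

08:03 on December 22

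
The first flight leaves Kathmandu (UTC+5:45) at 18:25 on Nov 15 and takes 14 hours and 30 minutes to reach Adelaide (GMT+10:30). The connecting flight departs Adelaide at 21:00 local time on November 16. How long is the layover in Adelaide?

7 hours 20 minutes

Convert departure to UTC: 18:25 − 5:45 = 12:40 UTC on Nov 15.
Add 14 hours 30 minutes flight time → 03:10 UTC (Nov 16).
Adelaide is UTC+10:30, so local arrival = 03:10 + 10:30 = 13:40 on Nov 16.
Layover = 21:00 − 13:40 = 7 hours 20 minutes.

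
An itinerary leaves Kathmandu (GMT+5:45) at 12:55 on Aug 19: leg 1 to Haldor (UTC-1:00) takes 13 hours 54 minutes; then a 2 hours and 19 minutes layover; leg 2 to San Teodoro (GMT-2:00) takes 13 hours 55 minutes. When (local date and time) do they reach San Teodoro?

Convert departure to UTC: 12:55 − 5:45 = 07:10 UTC on Aug 19.
Add 13 hours and 54 minutes leg 1 → 21:04 UTC.
Add 2 hours and 19 minutes layover in Haldor → 23:23 UTC.
Add 13 hours and 55 minutes leg 2 → 13:18 UTC (Aug 20).
San Teodoro is UTC−2:00, so local arrival = 13:18 − 2:00 = 11:18 on Aug 20.

11:18 on August 20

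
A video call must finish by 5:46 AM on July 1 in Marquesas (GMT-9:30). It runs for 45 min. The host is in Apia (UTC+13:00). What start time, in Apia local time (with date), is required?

3:31 AM on July 2

Target end time in UTC: 5:46 AM + 9:30 = 3:16 PM on Jul 1.
Subtract 45 minutes → start 2:31 PM UTC on Jul 1.
Apia is UTC+13:00: 2:31 PM + 13:00 = 3:31 AM on Jul 2.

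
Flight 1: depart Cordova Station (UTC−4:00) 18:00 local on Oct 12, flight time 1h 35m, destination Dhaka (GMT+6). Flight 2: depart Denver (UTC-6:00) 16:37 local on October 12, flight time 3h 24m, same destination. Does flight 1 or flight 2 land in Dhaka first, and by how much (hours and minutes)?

the first, by 2 hours 26 minutes

Flight 1 in UTC: 18:00 + 4:00 = 22:00 on Oct 12.
+1 hour and 35 minutes → arrive 23:35 UTC on Oct 12.
Flight 2 in UTC: 16:37 + 6:00 = 22:37 on Oct 12.
+3 hours 24 minutes → arrive 02:01 UTC on Oct 13.
Flight 1 lands earlier by 2 hours 26 minutes.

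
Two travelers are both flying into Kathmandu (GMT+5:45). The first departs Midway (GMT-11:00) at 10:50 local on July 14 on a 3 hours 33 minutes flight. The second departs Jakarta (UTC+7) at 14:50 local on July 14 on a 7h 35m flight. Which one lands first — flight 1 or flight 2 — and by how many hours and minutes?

the second, by 9 hours 58 minutes

Flight 1 in UTC: 10:50 + 11:00 = 21:50 on Jul 14.
+3 hours 33 minutes → arrive 01:23 UTC on Jul 15.
Flight 2 in UTC: 14:50 − 7:00 = 07:50 on Jul 14.
+7 hours and 35 minutes → arrive 15:25 UTC on Jul 14.
Flight 2 lands earlier by 9 hours 58 minutes.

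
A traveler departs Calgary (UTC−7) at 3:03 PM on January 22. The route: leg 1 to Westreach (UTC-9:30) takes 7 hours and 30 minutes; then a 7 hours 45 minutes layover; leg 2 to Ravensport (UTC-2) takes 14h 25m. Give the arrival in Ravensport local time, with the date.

1:43 AM on Jan 24

Convert departure to UTC: 3:03 PM + 7:00 = 10:03 PM UTC on Jan 22.
Add 7 hours and 30 minutes leg 1 → 5:33 AM UTC (Jan 23).
Add 7 hours and 45 minutes layover in Westreach → 1:18 PM UTC.
Add 14 hours 25 minutes leg 2 → 3:43 AM UTC (Jan 24).
Ravensport is UTC−2:00, so local arrival = 3:43 AM − 2:00 = 1:43 AM on Jan 24.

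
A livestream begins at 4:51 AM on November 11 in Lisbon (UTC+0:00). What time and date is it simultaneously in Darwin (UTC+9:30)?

Darwin is 9:30 ahead of Lisbon.
Shift by the zone difference: 4:51 AM + 9:30 = 2:21 PM on Nov 11 in Darwin.

2:21 PM on November 11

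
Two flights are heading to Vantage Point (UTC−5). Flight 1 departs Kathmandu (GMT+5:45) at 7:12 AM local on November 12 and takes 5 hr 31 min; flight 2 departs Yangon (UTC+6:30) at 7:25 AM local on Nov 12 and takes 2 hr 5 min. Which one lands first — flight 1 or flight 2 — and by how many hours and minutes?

the second, by 3 hours 58 minutes

Flight 1 in UTC: 7:12 AM − 5:45 = 1:27 AM on Nov 12.
+5 hours and 31 minutes → arrive 6:58 AM UTC on Nov 12.
Flight 2 in UTC: 7:25 AM − 6:30 = 12:55 AM on Nov 12.
+2 hours 5 minutes → arrive 3:00 AM UTC on Nov 12.
Flight 2 lands earlier by 3 hours 58 minutes.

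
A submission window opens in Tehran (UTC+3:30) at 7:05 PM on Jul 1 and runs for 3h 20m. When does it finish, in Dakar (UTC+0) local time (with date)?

6:55 PM on Jul 1

Convert start to UTC: 7:05 PM − 3:30 = 3:35 PM UTC on Jul 1.
Add 3 hours and 20 minutes duration → 6:55 PM UTC.
Dakar is UTC+0, so local end time is the same: 6:55 PM on Jul 1.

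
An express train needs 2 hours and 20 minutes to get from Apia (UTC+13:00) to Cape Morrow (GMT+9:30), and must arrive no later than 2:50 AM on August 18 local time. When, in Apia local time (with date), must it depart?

4:00 AM on August 18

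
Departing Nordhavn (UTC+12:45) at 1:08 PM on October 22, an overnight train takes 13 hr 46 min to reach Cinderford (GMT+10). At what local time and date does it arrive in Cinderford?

Convert departure to UTC: 1:08 PM − 12:45 = 12:23 AM UTC on Oct 22.
Add 13 hours and 46 minutes travel time → 2:09 PM UTC.
Cinderford is UTC+10:00, so local arrival = 2:09 PM + 10:00 = 12:09 AM on Oct 23.

12:09 AM on October 23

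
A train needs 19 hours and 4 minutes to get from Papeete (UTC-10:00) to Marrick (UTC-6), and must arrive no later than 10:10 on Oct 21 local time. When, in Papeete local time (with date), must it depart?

11:06 on October 20

Target arrival in UTC: 10:10 + 6:00 = 16:10 on Oct 21.
Subtract 19 hours and 4 minutes → departure 21:06 UTC on Oct 20.
Papeete is UTC−10:00: 21:06 − 10:00 = 11:06 on Oct 20.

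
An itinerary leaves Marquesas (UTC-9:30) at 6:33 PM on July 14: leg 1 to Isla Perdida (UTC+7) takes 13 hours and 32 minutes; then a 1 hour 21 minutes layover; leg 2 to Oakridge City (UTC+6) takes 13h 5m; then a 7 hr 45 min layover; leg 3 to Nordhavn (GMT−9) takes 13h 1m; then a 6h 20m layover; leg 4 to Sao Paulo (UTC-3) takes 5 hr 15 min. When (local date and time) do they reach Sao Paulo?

1:22 PM on July 17

Convert departure to UTC: 6:33 PM + 9:30 = 4:03 AM UTC on Jul 15.
Add 13 hours 32 minutes leg 1 → 5:35 PM UTC.
Add 1 hour and 21 minutes layover in Isla Perdida → 6:56 PM UTC.
Add 13 hours 5 minutes leg 2 → 8:01 AM UTC (Jul 16).
Add 7 hours and 45 minutes layover in Oakridge City → 3:46 PM UTC.
Add 13 hours and 1 minute leg 3 → 4:47 AM UTC (Jul 17).
Add 6 hours and 20 minutes layover in Nordhavn → 11:07 AM UTC.
Add 5 hours and 15 minutes leg 4 → 4:22 PM UTC.
Sao Paulo is UTC−3:00, so local arrival = 4:22 PM − 3:00 = 1:22 PM on Jul 17.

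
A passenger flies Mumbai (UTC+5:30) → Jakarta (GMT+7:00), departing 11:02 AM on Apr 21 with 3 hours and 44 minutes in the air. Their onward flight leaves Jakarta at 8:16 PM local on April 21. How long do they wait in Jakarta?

Convert departure to UTC: 11:02 AM − 5:30 = 5:32 AM UTC on Apr 21.
Add 3 hours 44 minutes flight time → 9:16 AM UTC.
Jakarta is UTC+7:00, so local arrival = 9:16 AM + 7:00 = 4:16 PM on Apr 21.
Layover = 8:16 PM − 4:16 PM = 4 hours.

4 hours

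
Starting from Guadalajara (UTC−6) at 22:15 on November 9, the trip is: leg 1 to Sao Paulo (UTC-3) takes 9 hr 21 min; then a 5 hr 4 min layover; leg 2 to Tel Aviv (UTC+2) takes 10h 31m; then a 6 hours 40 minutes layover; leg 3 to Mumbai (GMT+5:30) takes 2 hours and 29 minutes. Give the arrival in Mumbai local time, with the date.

Convert departure to UTC: 22:15 + 6:00 = 04:15 UTC on Nov 10.
Add 9 hours and 21 minutes leg 1 → 13:36 UTC.
Add 5 hours 4 minutes layover in Sao Paulo → 18:40 UTC.
Add 10 hours 31 minutes leg 2 → 05:11 UTC (Nov 11).
Add 6 hours and 40 minutes layover in Tel Aviv → 11:51 UTC.
Add 2 hours and 29 minutes leg 3 → 14:20 UTC.
Mumbai is UTC+5:30, so local arrival = 14:20 + 5:30 = 19:50 on Nov 11.

19:50 on November 11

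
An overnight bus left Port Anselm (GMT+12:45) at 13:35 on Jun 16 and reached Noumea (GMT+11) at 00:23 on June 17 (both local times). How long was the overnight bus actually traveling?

Departure in UTC: 13:35 − 12:45 = 00:50 on Jun 16.
Arrival in UTC: 00:23 − 11:00 = 13:23 on Jun 16.
Elapsed = 13:23 − 00:50 = 12 hours 33 minutes.

12 hours 33 minutes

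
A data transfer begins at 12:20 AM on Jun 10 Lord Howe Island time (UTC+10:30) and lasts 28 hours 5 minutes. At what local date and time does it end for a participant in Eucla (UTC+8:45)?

Convert start to UTC: 12:20 AM − 10:30 = 1:50 PM UTC on Jun 9.
Add 28 hours 5 minutes duration → 5:55 PM UTC (Jun 10).
Eucla is UTC+8:45, so local end time = 5:55 PM + 8:45 = 2:40 AM on Jun 11.

2:40 AM on Jun 11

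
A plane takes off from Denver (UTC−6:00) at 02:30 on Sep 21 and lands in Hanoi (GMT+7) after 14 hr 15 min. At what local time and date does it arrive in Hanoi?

05:45 on September 22

Convert departure to UTC: 02:30 + 6:00 = 08:30 UTC on Sep 21.
Add 14 hours and 15 minutes travel time → 22:45 UTC.
Hanoi is UTC+7:00, so local arrival = 22:45 + 7:00 = 05:45 on Sep 22.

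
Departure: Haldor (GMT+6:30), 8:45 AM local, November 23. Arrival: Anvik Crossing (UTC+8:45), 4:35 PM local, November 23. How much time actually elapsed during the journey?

Departure in UTC: 8:45 AM − 6:30 = 2:15 AM on Nov 23.
Arrival in UTC: 4:35 PM − 8:45 = 7:50 AM on Nov 23.
Elapsed = 7:50 AM − 2:15 AM = 5 hours 35 minutes.

5 hours 35 minutes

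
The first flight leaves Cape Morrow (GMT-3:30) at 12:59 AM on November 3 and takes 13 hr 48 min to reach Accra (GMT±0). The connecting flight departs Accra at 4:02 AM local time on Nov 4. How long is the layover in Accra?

9 hours 45 minutes

Convert departure to UTC: 12:59 AM + 3:30 = 4:29 AM UTC on Nov 3.
Add 13 hours 48 minutes flight time → 6:17 PM UTC.
Accra is UTC+0, so local arrival is the same: 6:17 PM on Nov 3.
Layover = 4:02 AM − 6:17 PM (+1 day) = 9 hours 45 minutes.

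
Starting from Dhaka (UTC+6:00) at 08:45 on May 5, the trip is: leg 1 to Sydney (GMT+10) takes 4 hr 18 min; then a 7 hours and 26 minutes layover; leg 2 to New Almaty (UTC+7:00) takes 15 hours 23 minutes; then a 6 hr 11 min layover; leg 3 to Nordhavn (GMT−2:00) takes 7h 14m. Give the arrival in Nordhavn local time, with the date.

17:17 on May 6

Convert departure to UTC: 08:45 − 6:00 = 02:45 UTC on May 5.
Add 4 hours and 18 minutes leg 1 → 07:03 UTC.
Add 7 hours 26 minutes layover in Sydney → 14:29 UTC.
Add 15 hours 23 minutes leg 2 → 05:52 UTC (May 6).
Add 6 hours 11 minutes layover in New Almaty → 12:03 UTC.
Add 7 hours and 14 minutes leg 3 → 19:17 UTC.
Nordhavn is UTC−2:00, so local arrival = 19:17 − 2:00 = 17:17 on May 6.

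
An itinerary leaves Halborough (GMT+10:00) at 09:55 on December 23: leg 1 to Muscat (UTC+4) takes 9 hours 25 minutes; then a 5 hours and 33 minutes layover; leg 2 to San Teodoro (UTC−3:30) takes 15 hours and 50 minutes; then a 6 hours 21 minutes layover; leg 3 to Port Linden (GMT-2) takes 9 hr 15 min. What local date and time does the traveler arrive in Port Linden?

Convert departure to UTC: 09:55 − 10:00 = 23:55 UTC on Dec 22.
Add 9 hours 25 minutes leg 1 → 09:20 UTC (Dec 23).
Add 5 hours and 33 minutes layover in Muscat → 14:53 UTC.
Add 15 hours 50 minutes leg 2 → 06:43 UTC (Dec 24).
Add 6 hours and 21 minutes layover in San Teodoro → 13:04 UTC.
Add 9 hours and 15 minutes leg 3 → 22:19 UTC.
Port Linden is UTC−2:00, so local arrival = 22:19 − 2:00 = 20:19 on Dec 24.

20:19 on December 24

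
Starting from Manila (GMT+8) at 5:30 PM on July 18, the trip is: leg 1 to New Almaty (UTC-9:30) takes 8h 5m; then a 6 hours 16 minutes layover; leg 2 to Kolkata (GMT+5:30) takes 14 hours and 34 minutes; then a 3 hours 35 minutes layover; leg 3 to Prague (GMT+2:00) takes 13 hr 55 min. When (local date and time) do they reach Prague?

9:55 AM on Jul 20

Convert departure to UTC: 5:30 PM − 8:00 = 9:30 AM UTC on Jul 18.
Add 8 hours and 5 minutes leg 1 → 5:35 PM UTC.
Add 6 hours and 16 minutes layover in New Almaty → 11:51 PM UTC.
Add 14 hours and 34 minutes leg 2 → 2:25 PM UTC (Jul 19).
Add 3 hours and 35 minutes layover in Kolkata → 6:00 PM UTC.
Add 13 hours and 55 minutes leg 3 → 7:55 AM UTC (Jul 20).
Prague is UTC+2:00, so local arrival = 7:55 AM + 2:00 = 9:55 AM on Jul 20.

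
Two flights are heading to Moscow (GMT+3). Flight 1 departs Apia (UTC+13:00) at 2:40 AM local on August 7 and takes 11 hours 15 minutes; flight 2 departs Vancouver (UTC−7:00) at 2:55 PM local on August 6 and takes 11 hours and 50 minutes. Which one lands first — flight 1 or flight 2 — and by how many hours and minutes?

the first, by 8 hours 50 minutes

Flight 1 in UTC: 2:40 AM − 13:00 = 1:40 PM on Aug 6.
+11 hours 15 minutes → arrive 12:55 AM UTC on Aug 7.
Flight 2 in UTC: 2:55 PM + 7:00 = 9:55 PM on Aug 6.
+11 hours 50 minutes → arrive 9:45 AM UTC on Aug 7.
Flight 1 lands earlier by 8 hours 50 minutes.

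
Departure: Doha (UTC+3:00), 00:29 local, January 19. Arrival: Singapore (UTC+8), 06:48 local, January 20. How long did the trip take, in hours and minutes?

25 hours 19 minutes

Singapore is 5:00 ahead of Doha.
Clock-face elapsed time (ignoring zones) is 30 hours 19 minutes.
Actual elapsed = 30 hours 19 minutes − 5:00 = 25 hours 19 minutes.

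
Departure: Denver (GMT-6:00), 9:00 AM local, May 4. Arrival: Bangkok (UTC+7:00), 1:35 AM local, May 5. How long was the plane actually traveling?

Departure in UTC: 9:00 AM + 6:00 = 3:00 PM on May 4.
Arrival in UTC: 1:35 AM − 7:00 = 6:35 PM on May 4.
Elapsed = 6:35 PM − 3:00 PM = 3 hours 35 minutes.

3 hours 35 minutes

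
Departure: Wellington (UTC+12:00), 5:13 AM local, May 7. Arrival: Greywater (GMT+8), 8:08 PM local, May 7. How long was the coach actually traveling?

18 hours 55 minutes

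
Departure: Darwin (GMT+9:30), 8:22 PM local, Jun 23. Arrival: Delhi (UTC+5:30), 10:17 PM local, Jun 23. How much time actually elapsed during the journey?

5 hours 55 minutes

Departure in UTC: 8:22 PM − 9:30 = 10:52 AM on Jun 23.
Arrival in UTC: 10:17 PM − 5:30 = 4:47 PM on Jun 23.
Elapsed = 4:47 PM − 10:52 AM = 5 hours 55 minutes.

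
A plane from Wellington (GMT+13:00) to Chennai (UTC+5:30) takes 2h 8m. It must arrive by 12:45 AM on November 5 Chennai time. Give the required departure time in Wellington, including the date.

6:07 AM on November 5

Target arrival in UTC: 12:45 AM − 5:30 = 7:15 PM on Nov 4.
Subtract 2 hours 8 minutes → departure 5:07 PM UTC on Nov 4.
Wellington is UTC+13:00: 5:07 PM + 13:00 = 6:07 AM on Nov 5.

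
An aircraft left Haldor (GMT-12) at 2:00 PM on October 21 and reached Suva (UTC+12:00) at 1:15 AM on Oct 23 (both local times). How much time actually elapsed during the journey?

11 hours 15 minutes

Departure in UTC: 2:00 PM + 12:00 = 2:00 AM on Oct 22.
Arrival in UTC: 1:15 AM − 12:00 = 1:15 PM on Oct 22.
Elapsed = 1:15 PM − 2:00 AM = 11 hours 15 minutes.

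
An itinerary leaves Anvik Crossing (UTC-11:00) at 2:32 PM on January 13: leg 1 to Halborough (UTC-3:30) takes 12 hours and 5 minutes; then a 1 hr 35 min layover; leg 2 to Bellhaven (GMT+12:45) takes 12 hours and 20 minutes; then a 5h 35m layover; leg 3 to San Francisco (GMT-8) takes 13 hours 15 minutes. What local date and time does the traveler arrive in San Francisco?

Convert departure to UTC: 2:32 PM + 11:00 = 1:32 AM UTC on Jan 14.
Add 12 hours and 5 minutes leg 1 → 1:37 PM UTC.
Add 1 hour 35 minutes layover in Halborough → 3:12 PM UTC.
Add 12 hours and 20 minutes leg 2 → 3:32 AM UTC (Jan 15).
Add 5 hours 35 minutes layover in Bellhaven → 9:07 AM UTC.
Add 13 hours 15 minutes leg 3 → 10:22 PM UTC.
San Francisco is UTC−8:00, so local arrival = 10:22 PM − 8:00 = 2:22 PM on Jan 15.

2:22 PM on January 15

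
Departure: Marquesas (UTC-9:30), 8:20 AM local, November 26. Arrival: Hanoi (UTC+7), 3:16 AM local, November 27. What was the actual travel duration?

2 hours 26 minutes

Departure in UTC: 8:20 AM + 9:30 = 5:50 PM on Nov 26.
Arrival in UTC: 3:16 AM − 7:00 = 8:16 PM on Nov 26.
Elapsed = 8:16 PM − 5:50 PM = 2 hours 26 minutes.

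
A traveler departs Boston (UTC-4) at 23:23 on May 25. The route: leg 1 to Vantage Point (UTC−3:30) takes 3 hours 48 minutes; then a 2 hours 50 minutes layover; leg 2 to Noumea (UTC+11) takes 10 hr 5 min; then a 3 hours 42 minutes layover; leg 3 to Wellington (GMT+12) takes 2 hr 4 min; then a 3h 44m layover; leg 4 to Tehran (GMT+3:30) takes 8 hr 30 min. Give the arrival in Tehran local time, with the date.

17:36 on May 27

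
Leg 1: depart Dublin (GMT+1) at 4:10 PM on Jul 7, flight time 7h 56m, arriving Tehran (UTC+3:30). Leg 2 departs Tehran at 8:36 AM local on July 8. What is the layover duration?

6 hours

Convert departure to UTC: 4:10 PM − 1:00 = 3:10 PM UTC on Jul 7.
Add 7 hours 56 minutes flight time → 11:06 PM UTC.
Tehran is UTC+3:30, so local arrival = 11:06 PM + 3:30 = 2:36 AM on Jul 8.
Layover = 8:36 AM − 2:36 AM = 6 hours.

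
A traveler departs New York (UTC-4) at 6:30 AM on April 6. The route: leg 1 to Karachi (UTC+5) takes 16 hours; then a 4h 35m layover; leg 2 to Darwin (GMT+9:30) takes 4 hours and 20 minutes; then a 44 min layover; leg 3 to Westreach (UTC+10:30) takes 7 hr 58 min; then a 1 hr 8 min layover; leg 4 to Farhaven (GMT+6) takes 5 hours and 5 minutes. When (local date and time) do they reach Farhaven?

8:20 AM on April 8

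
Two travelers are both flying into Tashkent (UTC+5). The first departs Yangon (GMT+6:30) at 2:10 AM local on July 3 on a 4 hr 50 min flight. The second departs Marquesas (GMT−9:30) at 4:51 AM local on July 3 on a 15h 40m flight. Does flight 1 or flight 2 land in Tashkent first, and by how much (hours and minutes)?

Flight 1 in UTC: 2:10 AM − 6:30 = 7:40 PM on Jul 2.
+4 hours and 50 minutes → arrive 12:30 AM UTC on Jul 3.
Flight 2 in UTC: 4:51 AM + 9:30 = 2:21 PM on Jul 3.
+15 hours and 40 minutes → arrive 6:01 AM UTC on Jul 4.
Flight 1 lands earlier by 29 hours 31 minutes.

the first, by 29 hours 31 minutes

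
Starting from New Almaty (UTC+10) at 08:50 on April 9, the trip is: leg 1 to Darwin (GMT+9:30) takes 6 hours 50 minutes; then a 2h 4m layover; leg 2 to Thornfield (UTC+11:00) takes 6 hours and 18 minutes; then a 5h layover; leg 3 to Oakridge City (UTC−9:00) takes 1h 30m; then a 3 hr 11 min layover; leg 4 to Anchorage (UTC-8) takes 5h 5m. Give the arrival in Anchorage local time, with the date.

Convert departure to UTC: 08:50 − 10:00 = 22:50 UTC on Apr 8.
Add 6 hours 50 minutes leg 1 → 05:40 UTC (Apr 9).
Add 2 hours 4 minutes layover in Darwin → 07:44 UTC.
Add 6 hours 18 minutes leg 2 → 14:02 UTC.
Add 5 hours layover in Thornfield → 19:02 UTC.
Add 1 hour and 30 minutes leg 3 → 20:32 UTC.
Add 3 hours 11 minutes layover in Oakridge City → 23:43 UTC.
Add 5 hours 5 minutes leg 4 → 04:48 UTC (Apr 10).
Anchorage is UTC−8:00, so local arrival = 04:48 − 8:00 = 20:48 on Apr 9.

20:48 on April 9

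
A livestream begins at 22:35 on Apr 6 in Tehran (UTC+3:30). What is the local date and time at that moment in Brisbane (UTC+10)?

05:05 on Apr 7

Brisbane is 6:30 ahead of Tehran.
Shift by the zone difference: 22:35 + 6:30 = 05:05 on Apr 7 in Brisbane.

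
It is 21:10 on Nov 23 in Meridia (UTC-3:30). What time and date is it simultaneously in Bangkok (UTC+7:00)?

07:40 on November 24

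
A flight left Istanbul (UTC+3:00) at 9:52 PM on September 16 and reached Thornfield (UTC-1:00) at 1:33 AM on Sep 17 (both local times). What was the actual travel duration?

7 hours 41 minutes

Thornfield is 4:00 behind Istanbul.
Clock-face elapsed time (ignoring zones) is 3 hours 41 minutes.
Actual elapsed = 3 hours 41 minutes + 4:00 = 7 hours 41 minutes.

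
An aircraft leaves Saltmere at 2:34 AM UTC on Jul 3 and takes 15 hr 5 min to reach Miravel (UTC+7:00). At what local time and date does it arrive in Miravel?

Departure is given in UTC: 2:34 AM on Jul 3.
Add 15 hours and 5 minutes → 5:39 PM UTC.
Miravel is UTC+7:00: 5:39 PM + 7:00 = 12:39 AM on Jul 4.

12:39 AM on July 4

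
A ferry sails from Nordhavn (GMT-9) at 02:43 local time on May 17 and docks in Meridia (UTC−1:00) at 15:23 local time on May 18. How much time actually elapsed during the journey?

28 hours 40 minutes

Meridia is 8:00 ahead of Nordhavn.
Clock-face elapsed time (ignoring zones) is 36 hours 40 minutes.
Actual elapsed = 36 hours 40 minutes − 8:00 = 28 hours 40 minutes.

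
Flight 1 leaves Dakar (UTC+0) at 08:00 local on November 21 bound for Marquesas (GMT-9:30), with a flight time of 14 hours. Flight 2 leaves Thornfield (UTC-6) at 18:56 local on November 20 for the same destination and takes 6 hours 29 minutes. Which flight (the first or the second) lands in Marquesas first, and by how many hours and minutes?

Flight 1 departs at 08:00 UTC (Nov 21).
+14 hours → arrive 22:00 UTC on Nov 21.
Flight 2 in UTC: 18:56 + 6:00 = 00:56 on Nov 21.
+6 hours 29 minutes → arrive 07:25 UTC on Nov 21.
Flight 2 lands earlier by 14 hours 35 minutes.

the second, by 14 hours 35 minutes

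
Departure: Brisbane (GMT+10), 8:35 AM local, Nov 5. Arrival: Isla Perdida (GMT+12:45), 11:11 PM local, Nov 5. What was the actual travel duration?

11 hours 51 minutes

Departure in UTC: 8:35 AM − 10:00 = 10:35 PM on Nov 4.
Arrival in UTC: 11:11 PM − 12:45 = 10:26 AM on Nov 5.
Elapsed = 10:26 AM − 10:35 PM (+1 day) = 11 hours 51 minutes.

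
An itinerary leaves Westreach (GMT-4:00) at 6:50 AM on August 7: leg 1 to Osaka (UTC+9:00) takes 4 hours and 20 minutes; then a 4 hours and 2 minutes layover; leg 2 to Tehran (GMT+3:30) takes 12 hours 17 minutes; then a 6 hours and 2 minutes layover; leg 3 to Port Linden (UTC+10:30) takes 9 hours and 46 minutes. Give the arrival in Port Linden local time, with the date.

9:47 AM on August 9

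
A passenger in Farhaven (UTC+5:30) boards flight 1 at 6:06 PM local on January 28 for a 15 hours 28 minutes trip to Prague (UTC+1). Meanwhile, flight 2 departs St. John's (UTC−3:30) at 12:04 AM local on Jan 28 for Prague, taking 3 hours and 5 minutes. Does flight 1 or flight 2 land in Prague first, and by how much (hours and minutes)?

the second, by 21 hours 25 minutes

Flight 1 in UTC: 6:06 PM − 5:30 = 12:36 PM on Jan 28.
+15 hours 28 minutes → arrive 4:04 AM UTC on Jan 29.
Flight 2 in UTC: 12:04 AM + 3:30 = 3:34 AM on Jan 28.
+3 hours and 5 minutes → arrive 6:39 AM UTC on Jan 28.
Flight 2 lands earlier by 21 hours 25 minutes.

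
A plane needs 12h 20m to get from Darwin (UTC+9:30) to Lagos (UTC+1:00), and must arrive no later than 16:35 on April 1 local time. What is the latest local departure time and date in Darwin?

12:45 on April 1

Target arrival in UTC: 16:35 − 1:00 = 15:35 on Apr 1.
Subtract 12 hours and 20 minutes → departure 03:15 UTC on Apr 1.
Darwin is UTC+9:30: 03:15 + 9:30 = 12:45 on Apr 1.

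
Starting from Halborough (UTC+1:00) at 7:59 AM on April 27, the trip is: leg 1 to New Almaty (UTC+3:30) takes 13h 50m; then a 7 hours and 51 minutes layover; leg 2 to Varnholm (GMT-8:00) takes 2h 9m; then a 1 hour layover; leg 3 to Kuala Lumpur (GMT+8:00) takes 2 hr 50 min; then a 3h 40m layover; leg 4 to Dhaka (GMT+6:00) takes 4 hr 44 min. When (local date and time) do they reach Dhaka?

Convert departure to UTC: 7:59 AM − 1:00 = 6:59 AM UTC on Apr 27.
Add 13 hours and 50 minutes leg 1 → 8:49 PM UTC.
Add 7 hours 51 minutes layover in New Almaty → 4:40 AM UTC (Apr 28).
Add 2 hours and 9 minutes leg 2 → 6:49 AM UTC.
Add 1 hour layover in Varnholm → 7:49 AM UTC.
Add 2 hours 50 minutes leg 3 → 10:39 AM UTC.
Add 3 hours and 40 minutes layover in Kuala Lumpur → 2:19 PM UTC.
Add 4 hours 44 minutes leg 4 → 7:03 PM UTC.
Dhaka is UTC+6:00, so local arrival = 7:03 PM + 6:00 = 1:03 AM on Apr 29.

1:03 AM on Apr 29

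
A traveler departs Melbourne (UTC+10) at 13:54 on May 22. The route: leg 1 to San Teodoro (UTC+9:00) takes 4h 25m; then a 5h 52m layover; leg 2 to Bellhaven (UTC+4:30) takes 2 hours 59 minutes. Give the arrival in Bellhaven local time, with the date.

Convert departure to UTC: 13:54 − 10:00 = 03:54 UTC on May 22.
Add 4 hours and 25 minutes leg 1 → 08:19 UTC.
Add 5 hours 52 minutes layover in San Teodoro → 14:11 UTC.
Add 2 hours 59 minutes leg 2 → 17:10 UTC.
Bellhaven is UTC+4:30, so local arrival = 17:10 + 4:30 = 21:40 on May 22.

21:40 on May 22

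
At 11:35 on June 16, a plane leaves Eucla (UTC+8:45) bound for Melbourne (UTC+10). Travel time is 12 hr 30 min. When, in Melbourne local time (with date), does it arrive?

Convert departure to UTC: 11:35 − 8:45 = 02:50 UTC on Jun 16.
Add 12 hours and 30 minutes travel time → 15:20 UTC.
Melbourne is UTC+10:00, so local arrival = 15:20 + 10:00 = 01:20 on Jun 17.

01:20 on Jun 17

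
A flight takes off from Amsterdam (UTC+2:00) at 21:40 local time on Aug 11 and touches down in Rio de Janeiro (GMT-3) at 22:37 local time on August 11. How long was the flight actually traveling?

5 hours 57 minutes

Rio de Janeiro is 5:00 behind Amsterdam.
Clock-face elapsed time (ignoring zones) is 57 minutes.
Actual elapsed = 57 minutes + 5:00 = 5 hours 57 minutes.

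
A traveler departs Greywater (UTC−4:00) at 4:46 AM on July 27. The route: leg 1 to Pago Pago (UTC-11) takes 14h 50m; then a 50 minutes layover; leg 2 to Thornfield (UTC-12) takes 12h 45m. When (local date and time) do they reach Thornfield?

Convert departure to UTC: 4:46 AM + 4:00 = 8:46 AM UTC on Jul 27.
Add 14 hours 50 minutes leg 1 → 11:36 PM UTC.
Add 50 minutes layover in Pago Pago → 12:26 AM UTC (Jul 28).
Add 12 hours and 45 minutes leg 2 → 1:11 PM UTC.
Thornfield is UTC−12:00, so local arrival = 1:11 PM − 12:00 = 1:11 AM on Jul 28.

1:11 AM on July 28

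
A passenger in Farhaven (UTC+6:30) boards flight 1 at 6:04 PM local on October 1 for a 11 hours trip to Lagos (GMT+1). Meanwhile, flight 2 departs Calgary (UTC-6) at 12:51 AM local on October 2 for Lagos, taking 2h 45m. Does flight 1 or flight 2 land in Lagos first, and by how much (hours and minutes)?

the first, by 11 hours 2 minutes

Flight 1 in UTC: 6:04 PM − 6:30 = 11:34 AM on Oct 1.
+11 hours → arrive 10:34 PM UTC on Oct 1.
Flight 2 in UTC: 12:51 AM + 6:00 = 6:51 AM on Oct 2.
+2 hours 45 minutes → arrive 9:36 AM UTC on Oct 2.
Flight 1 lands earlier by 11 hours 2 minutes.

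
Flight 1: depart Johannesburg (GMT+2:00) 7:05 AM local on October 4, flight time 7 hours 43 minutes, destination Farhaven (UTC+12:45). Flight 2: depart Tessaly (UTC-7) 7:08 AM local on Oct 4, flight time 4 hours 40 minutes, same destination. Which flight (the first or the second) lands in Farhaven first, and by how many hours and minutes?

Flight 1 in UTC: 7:05 AM − 2:00 = 5:05 AM on Oct 4.
+7 hours and 43 minutes → arrive 12:48 PM UTC on Oct 4.
Flight 2 in UTC: 7:08 AM + 7:00 = 2:08 PM on Oct 4.
+4 hours and 40 minutes → arrive 6:48 PM UTC on Oct 4.
Flight 1 lands earlier by 6 hours.

the first, by 6 hours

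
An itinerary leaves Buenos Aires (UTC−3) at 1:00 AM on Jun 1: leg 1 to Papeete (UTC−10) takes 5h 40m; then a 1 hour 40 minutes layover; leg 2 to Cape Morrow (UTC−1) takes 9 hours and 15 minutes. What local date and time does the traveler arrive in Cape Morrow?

7:35 PM on June 1

Convert departure to UTC: 1:00 AM + 3:00 = 4:00 AM UTC on Jun 1.
Add 5 hours and 40 minutes leg 1 → 9:40 AM UTC.
Add 1 hour 40 minutes layover in Papeete → 11:20 AM UTC.
Add 9 hours 15 minutes leg 2 → 8:35 PM UTC.
Cape Morrow is UTC−1:00, so local arrival = 8:35 PM − 1:00 = 7:35 PM on Jun 1.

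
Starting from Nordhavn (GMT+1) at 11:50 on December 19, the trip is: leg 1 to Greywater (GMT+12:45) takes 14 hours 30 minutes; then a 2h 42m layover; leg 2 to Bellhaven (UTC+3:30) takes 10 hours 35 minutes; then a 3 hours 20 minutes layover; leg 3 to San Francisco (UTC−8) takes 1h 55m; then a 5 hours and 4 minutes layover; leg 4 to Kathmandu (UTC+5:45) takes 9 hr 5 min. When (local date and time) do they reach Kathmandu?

Convert departure to UTC: 11:50 − 1:00 = 10:50 UTC on Dec 19.
Add 14 hours 30 minutes leg 1 → 01:20 UTC (Dec 20).
Add 2 hours and 42 minutes layover in Greywater → 04:02 UTC.
Add 10 hours and 35 minutes leg 2 → 14:37 UTC.
Add 3 hours 20 minutes layover in Bellhaven → 17:57 UTC.
Add 1 hour 55 minutes leg 3 → 19:52 UTC.
Add 5 hours and 4 minutes layover in San Francisco → 00:56 UTC (Dec 21).
Add 9 hours 5 minutes leg 4 → 10:01 UTC.
Kathmandu is UTC+5:45, so local arrival = 10:01 + 5:45 = 15:46 on Dec 21.

15:46 on December 21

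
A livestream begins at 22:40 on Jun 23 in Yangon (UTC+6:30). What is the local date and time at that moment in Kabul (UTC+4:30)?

20:40 on June 23

Kabul is 2:00 behind Yangon.
Shift by the zone difference: 22:40 − 2:00 = 20:40 on Jun 23 in Kabul.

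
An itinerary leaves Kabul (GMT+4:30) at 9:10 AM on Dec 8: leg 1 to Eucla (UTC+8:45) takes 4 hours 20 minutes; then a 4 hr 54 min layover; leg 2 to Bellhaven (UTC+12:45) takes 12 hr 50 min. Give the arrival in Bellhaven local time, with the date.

Convert departure to UTC: 9:10 AM − 4:30 = 4:40 AM UTC on Dec 8.
Add 4 hours and 20 minutes leg 1 → 9:00 AM UTC.
Add 4 hours 54 minutes layover in Eucla → 1:54 PM UTC.
Add 12 hours and 50 minutes leg 2 → 2:44 AM UTC (Dec 9).
Bellhaven is UTC+12:45, so local arrival = 2:44 AM + 12:45 = 3:29 PM on Dec 9.

3:29 PM on December 9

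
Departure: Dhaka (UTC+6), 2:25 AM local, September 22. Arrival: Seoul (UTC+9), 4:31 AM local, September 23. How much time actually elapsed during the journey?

23 hours 6 minutes

Departure in UTC: 2:25 AM − 6:00 = 8:25 PM on Sep 21.
Arrival in UTC: 4:31 AM − 9:00 = 7:31 PM on Sep 22.
Elapsed = 7:31 PM − 8:25 PM (+1 day) = 23 hours 6 minutes.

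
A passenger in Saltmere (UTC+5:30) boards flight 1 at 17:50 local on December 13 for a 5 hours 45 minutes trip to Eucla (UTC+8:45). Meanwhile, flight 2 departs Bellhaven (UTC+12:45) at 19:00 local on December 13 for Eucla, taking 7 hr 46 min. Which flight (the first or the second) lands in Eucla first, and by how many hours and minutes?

Flight 1 in UTC: 17:50 − 5:30 = 12:20 on Dec 13.
+5 hours 45 minutes → arrive 18:05 UTC on Dec 13.
Flight 2 in UTC: 19:00 − 12:45 = 06:15 on Dec 13.
+7 hours and 46 minutes → arrive 14:01 UTC on Dec 13.
Flight 2 lands earlier by 4 hours 4 minutes.

the second, by 4 hours 4 minutes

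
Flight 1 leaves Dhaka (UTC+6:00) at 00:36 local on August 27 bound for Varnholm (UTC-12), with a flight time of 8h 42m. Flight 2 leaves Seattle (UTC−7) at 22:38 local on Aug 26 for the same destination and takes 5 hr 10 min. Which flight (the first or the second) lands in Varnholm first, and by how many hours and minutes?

the first, by 7 hours 30 minutes

Flight 1 in UTC: 00:36 − 6:00 = 18:36 on Aug 26.
+8 hours 42 minutes → arrive 03:18 UTC on Aug 27.
Flight 2 in UTC: 22:38 + 7:00 = 05:38 on Aug 27.
+5 hours 10 minutes → arrive 10:48 UTC on Aug 27.
Flight 1 lands earlier by 7 hours 30 minutes.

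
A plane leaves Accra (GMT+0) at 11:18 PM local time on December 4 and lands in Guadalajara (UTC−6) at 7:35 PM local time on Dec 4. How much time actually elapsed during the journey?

2 hours 17 minutes

Departure is already UTC: 11:18 PM on Dec 4.
Arrival in UTC: 7:35 PM + 6:00 = 1:35 AM on Dec 5.
Elapsed = 1:35 AM − 11:18 PM (+1 day) = 2 hours 17 minutes.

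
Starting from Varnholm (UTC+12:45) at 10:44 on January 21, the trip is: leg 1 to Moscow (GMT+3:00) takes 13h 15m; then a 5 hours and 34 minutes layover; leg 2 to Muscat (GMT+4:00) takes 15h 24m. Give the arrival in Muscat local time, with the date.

Convert departure to UTC: 10:44 − 12:45 = 21:59 UTC on Jan 20.
Add 13 hours 15 minutes leg 1 → 11:14 UTC (Jan 21).
Add 5 hours 34 minutes layover in Moscow → 16:48 UTC.
Add 15 hours 24 minutes leg 2 → 08:12 UTC (Jan 22).
Muscat is UTC+4:00, so local arrival = 08:12 + 4:00 = 12:12 on Jan 22.

12:12 on January 22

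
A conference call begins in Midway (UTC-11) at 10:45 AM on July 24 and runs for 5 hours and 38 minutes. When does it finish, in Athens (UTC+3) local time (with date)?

6:23 AM on July 25

Convert start to UTC: 10:45 AM + 11:00 = 9:45 PM UTC on Jul 24.
Add 5 hours and 38 minutes duration → 3:23 AM UTC (Jul 25).
Athens is UTC+3:00, so local end time = 3:23 AM + 3:00 = 6:23 AM on Jul 25.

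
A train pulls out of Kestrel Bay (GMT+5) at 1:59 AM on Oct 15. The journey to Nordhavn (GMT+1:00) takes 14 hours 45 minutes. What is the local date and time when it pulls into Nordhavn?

12:44 PM on Oct 15

Nordhavn is 4:00 behind Kestrel Bay.
After 14 hours and 45 minutes it is 4:44 PM in Kestrel Bay.
Shift by the zone difference: 4:44 PM − 4:00 = 12:44 PM on Oct 15 in Nordhavn.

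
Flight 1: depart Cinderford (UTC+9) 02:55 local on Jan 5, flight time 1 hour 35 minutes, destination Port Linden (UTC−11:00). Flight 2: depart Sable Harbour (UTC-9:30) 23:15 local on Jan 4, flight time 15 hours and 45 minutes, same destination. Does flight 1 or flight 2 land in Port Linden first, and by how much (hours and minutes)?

the first, by 29 hours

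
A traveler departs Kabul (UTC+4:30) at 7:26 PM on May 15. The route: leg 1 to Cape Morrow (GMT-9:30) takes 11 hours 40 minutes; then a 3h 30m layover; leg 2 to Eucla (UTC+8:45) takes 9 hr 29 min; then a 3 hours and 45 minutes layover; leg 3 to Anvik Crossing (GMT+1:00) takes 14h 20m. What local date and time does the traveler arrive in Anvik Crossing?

Convert departure to UTC: 7:26 PM − 4:30 = 2:56 PM UTC on May 15.
Add 11 hours 40 minutes leg 1 → 2:36 AM UTC (May 16).
Add 3 hours 30 minutes layover in Cape Morrow → 6:06 AM UTC.
Add 9 hours and 29 minutes leg 2 → 3:35 PM UTC.
Add 3 hours 45 minutes layover in Eucla → 7:20 PM UTC.
Add 14 hours and 20 minutes leg 3 → 9:40 AM UTC (May 17).
Anvik Crossing is UTC+1:00, so local arrival = 9:40 AM + 1:00 = 10:40 AM on May 17.

10:40 AM on May 17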